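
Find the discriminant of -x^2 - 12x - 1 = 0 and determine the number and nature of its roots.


For ax^2 + bx + c = 0, discriminant D = b^2 - 4ac
Here a = -1, b = -12, c = -1
D = (-12)^2 - 4(-1)(-1) = 144 - 4 = 140

D = 140 > 0 but not a perfect square
The equation has 2 distinct real irrational roots.

Discriminant = 140, 2 distinct real irrational roots


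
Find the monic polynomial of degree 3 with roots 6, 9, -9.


A monic polynomial with roots 6, 9, -9 is:
p(x) = (x - 6)(x - 9)(x + 9)
After multiplying by (x - 6): x - 6
After multiplying by (x - 9): x^2 - 15x + 54
After multiplying by (x + 9): x^3 - 6x^2 - 81x + 486

x^3 - 6x^2 - 81x + 486


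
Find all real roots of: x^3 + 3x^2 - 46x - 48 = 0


Let p(x) = x^3 + 3x^2 - 46x - 48. By the rational root theorem (leading coefficient 1), any rational root is an integer divisor of 48: try ±1, ±2, ... in turn.
Test x = 1: value = -90 ≠ 0.
Test x = -1: value = 0 ✓, so (x + 1) is a factor.
Synthetic division by (x + 1): bring down 1; 1(-1) + 3 = 2; 2(-1) - 46 = -48; (-48)(-1) - 48 = 0 → quotient x^2 + 2x - 48, remainder 0.
Solve the quadratic x^2 + 2x - 48 = 0: discriminant = 2^2 - 4(1)(-48) = 4 + 192 = 196.
sqrt(196) = 14, so x = (-2 ± 14)/2: x = 6 or x = -8.

x = -8, x = -1, x = 6


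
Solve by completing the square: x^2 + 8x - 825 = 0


Start: x^2 + 8x - 825 = 0
Move constant: x^2 + 8x = 825
Half of 8 is 4, squared is 16
Add 16 to both sides: x^2 + 8x + 16 = 841
(x + 4)^2 = 841
x + 4 = ±29
x = -4 + 29 = 25 or x = -4 - 29 = -33

x = -33, x = 25


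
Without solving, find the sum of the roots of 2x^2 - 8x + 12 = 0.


By Vieta's formulas for ax^2 + bx + c = 0:
  Sum of roots = -b/a
  Product of roots = c/a

Here a = 2, b = -8, c = 12
Sum = -(-8)/2 = 4
Product = 12/2 = 6

Sum = 4


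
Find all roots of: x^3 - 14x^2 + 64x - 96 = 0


Let p(x) = x^3 - 14x^2 + 64x - 96. By the rational root theorem (leading coefficient 1), any rational root is an integer divisor of 96: try ±1, ±2, ... in turn.
Test x = 1: value = -45 ≠ 0.
Test x = -1: value = -175 ≠ 0.
Test x = 2: value = -16 ≠ 0.
Test x = -2: value = -288 ≠ 0.
Test x = 3: value = -3 ≠ 0.
Test x = -3: value = -441 ≠ 0.
Test x = 4: value = 0 ✓, so (x - 4) is a factor.
Synthetic division by (x - 4): bring down 1; 1(4) - 14 = -10; (-10)(4) + 64 = 24; 24(4) - 96 = 0 → quotient x^2 - 10x + 24, remainder 0.
Solve the quadratic x^2 - 10x + 24 = 0: discriminant = (-10)^2 - 4(1)(24) = 100 - 96 = 4.
sqrt(4) = 2, so x = (10 ± 2)/2: x = 6 or x = 4.
Collecting all roots found:

x = 4 (multiplicity 2), x = 6


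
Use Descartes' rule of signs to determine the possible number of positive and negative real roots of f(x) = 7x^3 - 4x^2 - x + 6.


Descartes' rule of signs:

For positive roots, count sign changes in f(x) = 7x^3 - 4x^2 - x + 6:
Signs of coefficients: +, -, -, +
Number of sign changes: 2
Possible positive real roots: 2, 0

For negative roots, examine f(-x) = -7x^3 - 4x^2 + x + 6:
Signs of coefficients: -, -, +, +
Number of sign changes: 1
Possible negative real roots: 1

Positive roots: 2 or 0; Negative roots: 1


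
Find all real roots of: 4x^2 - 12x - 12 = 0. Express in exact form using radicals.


Using the quadratic formula: x = (-b ± sqrt(b^2 - 4ac)) / (2a)
Here a = 4, b = -12, c = -12
Discriminant = b^2 - 4ac = (-12)^2 - 4(4)(-12) = 144 + 192 = 336
Since discriminant = 336 > 0, there are two real roots.
x = (12 ± 4*sqrt(21)) / 8
Simplifying: x = (3 ± sqrt(21)) / 2
Numerically: x ≈ 3.7913 or x ≈ -0.7913

x = (3 + sqrt(21)) / 2 or x = (3 - sqrt(21)) / 2


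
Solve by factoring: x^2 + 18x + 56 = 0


We need two numbers that multiply to 56 and add to 18.
Those numbers are 4 and 14 (since 4 * 14 = 56 and 4 + 14 = 18).
So x^2 + 18x + 56 = (x + 4)(x + 14) = 0
Setting each factor to zero: x = -4 or x = -14

x = -14, x = -4


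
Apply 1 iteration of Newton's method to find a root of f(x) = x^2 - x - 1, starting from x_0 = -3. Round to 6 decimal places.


Newton's method: x_(n+1) = x_n - f(x_n)/f'(x_n)
f(x) = x^2 - x - 1
f'(x) = 2x - 1

Iteration 1:
  f(-3.000000) = 11.000000
  f'(-3.000000) = -7.000000
  x_1 = -3.000000 - (11.000000)/(-7.000000) = -1.428571

x_1 = -1.428571


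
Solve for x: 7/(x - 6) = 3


Multiply both sides by (x - 6): 7 = 3(x - 6)
Distribute: 7 = 3x - 18
3x = 7 + 18 = 25
x = 25/3

x = 25/3


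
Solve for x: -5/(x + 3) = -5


Multiply both sides by (x + 3): -5 = -5(x + 3)
Distribute: -5 = -5x - 15
-5x = -5 + 15 = 10
x = -2

x = -2


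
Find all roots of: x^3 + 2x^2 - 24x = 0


The constant term is 0, so x = 0 is a root. Factor out x:
  x^2 + 2x - 24 = 0
Solve the quadratic x^2 + 2x - 24 = 0: discriminant = 2^2 - 4(1)(-24) = 4 + 96 = 100.
sqrt(100) = 10, so x = (-2 ± 10)/2: x = 4 or x = -6.
Collecting all roots found:

x = -6, x = 0, x = 4


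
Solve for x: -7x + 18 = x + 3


Starting with: -7x + 18 = x + 3
Move all x terms to left: (-7 - 1)x = 3 - 18
Simplify: -8x = -15
Divide both sides by -8: x = 15/8

x = 15/8


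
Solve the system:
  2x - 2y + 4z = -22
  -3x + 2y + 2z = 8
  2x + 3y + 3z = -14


Using Cramer's rule. Expand each determinant along the first row.
D  = 2*[2*3 - 2*3] - (-2)*[(-3)*3 - 2*2] + 4*[(-3)*3 - 2*2]
  = 2*(0) - (-2)*(-13) + 4*(-13) = -78
Dx = (-22)*[2*3 - 2*3] - (-2)*[8*3 - 2*(-14)] + 4*[8*3 - 2*(-14)]
  = (-22)*(0) - (-2)*(52) + 4*(52) = 312
Dy = 2*[8*3 - 2*(-14)] - (-22)*[(-3)*3 - 2*2] + 4*[(-3)*(-14) - 8*2]
  = 2*(52) - (-22)*(-13) + 4*(26) = -78
Dz = 2*[2*(-14) - 8*3] - (-2)*[(-3)*(-14) - 8*2] + (-22)*[(-3)*3 - 2*2]
  = 2*(-52) - (-2)*(26) + (-22)*(-13) = 234
x = Dx/D = 312/-78 = -4, y = Dy/D = -78/-78 = 1, z = Dz/D = 234/-78 = -3
Check eq1: (2)(-4) + (-2)(1) + (4)(-3) = -22 = -22 ✓
Check eq2: (-3)(-4) + (2)(1) + (2)(-3) = 8 = 8 ✓
Check eq3: (2)(-4) + (3)(1) + (3)(-3) = -14 = -14 ✓

x = -4, y = 1, z = -3


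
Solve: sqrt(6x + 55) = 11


Square both sides: 6x + 55 = 11^2 = 121
6x = 121 - 55 = 66
x = 11
Check: sqrt(6*11 + 55) = sqrt(121) = 11 ✓

x = 11


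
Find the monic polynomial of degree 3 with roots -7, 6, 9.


A monic polynomial with roots -7, 6, 9 is:
p(x) = (x + 7)(x - 6)(x - 9)
After multiplying by (x + 7): x + 7
After multiplying by (x - 6): x^2 + x - 42
After multiplying by (x - 9): x^3 - 8x^2 - 51x + 378

x^3 - 8x^2 - 51x + 378


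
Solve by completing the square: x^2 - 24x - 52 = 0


Start: x^2 - 24x - 52 = 0
Move constant: x^2 - 24x = 52
Half of -24 is -12, squared is 144
Add 144 to both sides: x^2 - 24x + 144 = 196
(x - 12)^2 = 196
x - 12 = ±14
x = 12 + 14 = 26 or x = 12 - 14 = -2

x = -2, x = 26


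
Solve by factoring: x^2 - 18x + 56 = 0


We need two numbers that multiply to 56 and add to -18.
Those numbers are -14 and -4 (since (-14) * (-4) = 56 and (-14) + (-4) = -18).
So x^2 - 18x + 56 = (x - 14)(x - 4) = 0
Setting each factor to zero: x = 14 or x = 4

x = 4, x = 14


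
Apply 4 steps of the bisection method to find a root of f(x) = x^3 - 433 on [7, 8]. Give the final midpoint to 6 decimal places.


f(x) = x^3 - 433
f(7) = -90 < 0
f(8) = 79 > 0

Step 1: midpoint = (7.000000 + 8.000000)/2 = 7.500000
  f(7.500000) = -11.125000
  f(mid) < 0, so root is in [7.500000, 8.000000]

Step 2: midpoint = (7.500000 + 8.000000)/2 = 7.750000
  f(7.750000) = 32.484375
  f(mid) > 0, so root is in [7.500000, 7.750000]

Step 3: midpoint = (7.500000 + 7.750000)/2 = 7.625000
  f(7.625000) = 10.322266
  f(mid) > 0, so root is in [7.500000, 7.625000]

Step 4: midpoint = (7.500000 + 7.625000)/2 = 7.562500
  f(7.562500) = -0.489990
  f(mid) < 0, so root is in [7.562500, 7.625000]

midpoint = 7.562500


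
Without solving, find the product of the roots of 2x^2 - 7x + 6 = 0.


By Vieta's formulas for ax^2 + bx + c = 0:
  Sum of roots = -b/a
  Product of roots = c/a

Here a = 2, b = -7, c = 6
Sum = -(-7)/2 = 7/2
Product = 6/2 = 3

Product = 3


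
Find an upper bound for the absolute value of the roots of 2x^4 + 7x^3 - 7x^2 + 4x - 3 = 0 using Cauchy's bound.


Cauchy's bound: all roots r satisfy |r| <= 1 + max(|a_i/a_n|) for i = 0,...,n-1
where a_n is the leading coefficient.

Coefficients: [2, 7, -7, 4, -3]
Leading coefficient a_n = 2
Ratios |a_i/a_n|: 7/2, 7/2, 2, 3/2
Maximum ratio: 7/2
Cauchy's bound: |r| <= 1 + 7/2 = 9/2

Upper bound = 9/2


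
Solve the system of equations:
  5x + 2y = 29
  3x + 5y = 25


Using Cramer's rule:
Determinant D = (5)(5) - (3)(2) = 25 - 6 = 19
Dx = (29)(5) - (25)(2) = 145 - 50 = 95
Dy = (5)(25) - (3)(29) = 125 - 87 = 38
x = Dx/D = 95/19 = 5
y = Dy/D = 38/19 = 2

x = 5, y = 2


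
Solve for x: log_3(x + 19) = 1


Convert to exponential form: x + 19 = 3^1 = 3
x = 3 - 19 = -16
Check: log_3(-16 + 19) = log_3(3) = log_3(3) = 1 ✓

x = -16


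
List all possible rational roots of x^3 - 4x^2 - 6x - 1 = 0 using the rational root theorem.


Rational root theorem: possible roots are ±p/q where:
  p divides the constant term (-1): p ∈ {1}
  q divides the leading coefficient (1): q ∈ {1}

All possible rational roots: -1, 1

-1, 1


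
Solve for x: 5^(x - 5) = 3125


Express both sides with the same base.
3125 = 5^5
Since the bases match, equate exponents: x - 5 = 5
So x = 5 - (-5) = 10

x = 10


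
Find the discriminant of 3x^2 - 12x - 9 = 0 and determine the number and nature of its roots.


For ax^2 + bx + c = 0, discriminant D = b^2 - 4ac
Here a = 3, b = -12, c = -9
D = (-12)^2 - 4(3)(-9) = 144 + 108 = 252

D = 252 > 0 but not a perfect square
The equation has 2 distinct real irrational roots.

Discriminant = 252, 2 distinct real irrational roots


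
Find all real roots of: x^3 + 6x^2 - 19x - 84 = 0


Let p(x) = x^3 + 6x^2 - 19x - 84. By the rational root theorem (leading coefficient 1), any rational root is an integer divisor of 84: try ±1, ±2, ... in turn.
Test x = 1: value = -96 ≠ 0.
Test x = -1: value = -60 ≠ 0.
Test x = 2: value = -90 ≠ 0.
Test x = -2: value = -30 ≠ 0.
Test x = 3: value = -60 ≠ 0.
Test x = -3: value = 0 ✓, so (x + 3) is a factor.
Synthetic division by (x + 3): bring down 1; 1(-3) + 6 = 3; 3(-3) - 19 = -28; (-28)(-3) - 84 = 0 → quotient x^2 + 3x - 28, remainder 0.
Solve the quadratic x^2 + 3x - 28 = 0: discriminant = 3^2 - 4(1)(-28) = 9 + 112 = 121.
sqrt(121) = 11, so x = (-3 ± 11)/2: x = 4 or x = -7.

x = -7, x = -3, x = 4


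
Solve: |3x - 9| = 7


An absolute value equation |expr| = 7 gives two cases:
Case 1: 3x - 9 = 7
  3x = 16, so x = 16/3
Case 2: 3x - 9 = -7
  3x = 2, so x = 2/3

x = 2/3, x = 16/3


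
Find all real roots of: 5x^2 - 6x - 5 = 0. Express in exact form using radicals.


Using the quadratic formula: x = (-b ± sqrt(b^2 - 4ac)) / (2a)
Here a = 5, b = -6, c = -5
Discriminant = b^2 - 4ac = (-6)^2 - 4(5)(-5) = 36 + 100 = 136
Since discriminant = 136 > 0, there are two real roots.
x = (6 ± 2*sqrt(34)) / 10
Simplifying: x = (3 ± sqrt(34)) / 5
Numerically: x ≈ 1.7662 or x ≈ -0.5662

x = (3 + sqrt(34)) / 5 or x = (3 - sqrt(34)) / 5


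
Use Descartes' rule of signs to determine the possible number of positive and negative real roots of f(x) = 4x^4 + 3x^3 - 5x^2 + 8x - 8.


Descartes' rule of signs:

For positive roots, count sign changes in f(x) = 4x^4 + 3x^3 - 5x^2 + 8x - 8:
Signs of coefficients: +, +, -, +, -
Number of sign changes: 3
Possible positive real roots: 3, 1

For negative roots, examine f(-x) = 4x^4 - 3x^3 - 5x^2 - 8x - 8:
Signs of coefficients: +, -, -, -, -
Number of sign changes: 1
Possible negative real roots: 1

Positive roots: 3 or 1; Negative roots: 1


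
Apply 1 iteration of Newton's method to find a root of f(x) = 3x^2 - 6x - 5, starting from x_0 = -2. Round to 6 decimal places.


Newton's method: x_(n+1) = x_n - f(x_n)/f'(x_n)
f(x) = 3x^2 - 6x - 5
f'(x) = 6x - 6

Iteration 1:
  f(-2.000000) = 19.000000
  f'(-2.000000) = -18.000000
  x_1 = -2.000000 - (19.000000)/(-18.000000) = -0.944444

x_1 = -0.944444


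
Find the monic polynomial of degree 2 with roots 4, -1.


A monic polynomial with roots 4, -1 is:
p(x) = (x - 4)(x + 1)
After multiplying by (x - 4): x - 4
After multiplying by (x + 1): x^2 - 3x - 4

x^2 - 3x - 4


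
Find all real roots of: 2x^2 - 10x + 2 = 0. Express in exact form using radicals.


Using the quadratic formula: x = (-b ± sqrt(b^2 - 4ac)) / (2a)
Here a = 2, b = -10, c = 2
Discriminant = b^2 - 4ac = (-10)^2 - 4(2)(2) = 100 - 16 = 84
Since discriminant = 84 > 0, there are two real roots.
x = (10 ± 2*sqrt(21)) / 4
Simplifying: x = (5 ± sqrt(21)) / 2
Numerically: x ≈ 4.7913 or x ≈ 0.2087

x = (5 + sqrt(21)) / 2 or x = (5 - sqrt(21)) / 2


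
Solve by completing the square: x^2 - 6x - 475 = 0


Start: x^2 - 6x - 475 = 0
Move constant: x^2 - 6x = 475
Half of -6 is -3, squared is 9
Add 9 to both sides: x^2 - 6x + 9 = 484
(x - 3)^2 = 484
x - 3 = ±22
x = 3 + 22 = 25 or x = 3 - 22 = -19

x = -19, x = 25


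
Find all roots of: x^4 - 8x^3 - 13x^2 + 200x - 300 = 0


Let p(x) = x^4 - 8x^3 - 13x^2 + 200x - 300. By the rational root theorem (leading coefficient 1), any rational root is an integer divisor of 300: try ±1, ±2, ... in turn.
Test x = 1: value = -120 ≠ 0.
Test x = -1: value = -504 ≠ 0.
Test x = 2: value = 0 ✓, so (x - 2) is a factor.
Synthetic division by (x - 2): bring down 1; 1(2) - 8 = -6; (-6)(2) - 13 = -25; (-25)(2) + 200 = 150; 150(2) - 300 = 0 → quotient x^3 - 6x^2 - 25x + 150, remainder 0.
Continue with the quotient x^3 - 6x^2 - 25x + 150 (candidates must divide 150; re-test x = 2 first in case it repeats).
Test x = 2: value = 84 ≠ 0.
Test x = -2: value = 168 ≠ 0.
Test x = 3: value = 48 ≠ 0.
Test x = -3: value = 144 ≠ 0.
Test x = 5: value = 0 ✓, so (x - 5) is a factor.
Synthetic division by (x - 5): bring down 1; 1(5) - 6 = -1; (-1)(5) - 25 = -30; (-30)(5) + 150 = 0 → quotient x^2 - x - 30, remainder 0.
Solve the quadratic x^2 - x - 30 = 0: discriminant = (-1)^2 - 4(1)(-30) = 1 + 120 = 121.
sqrt(121) = 11, so x = (1 ± 11)/2: x = 6 or x = -5.
Collecting all roots found:

x = -5, x = 2, x = 5, x = 6


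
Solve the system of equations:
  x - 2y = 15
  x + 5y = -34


Using Cramer's rule:
Determinant D = (1)(5) - (1)(-2) = 5 + 2 = 7
Dx = (15)(5) - (-34)(-2) = 75 - 68 = 7
Dy = (1)(-34) - (1)(15) = -34 - 15 = -49
x = Dx/D = 7/7 = 1
y = Dy/D = -49/7 = -7

x = 1, y = -7


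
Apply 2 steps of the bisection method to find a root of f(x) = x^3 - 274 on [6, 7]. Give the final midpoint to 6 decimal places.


f(x) = x^3 - 274
f(6) = -58 < 0
f(7) = 69 > 0

Step 1: midpoint = (6.000000 + 7.000000)/2 = 6.500000
  f(6.500000) = 0.625000
  f(mid) > 0, so root is in [6.000000, 6.500000]

Step 2: midpoint = (6.000000 + 6.500000)/2 = 6.250000
  f(6.250000) = -29.859375
  f(mid) < 0, so root is in [6.250000, 6.500000]

midpoint = 6.250000


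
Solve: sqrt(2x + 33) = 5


Square both sides: 2x + 33 = 5^2 = 25
2x = 25 - 33 = -8
x = -4
Check: sqrt(2*(-4) + 33) = sqrt(25) = 5 ✓

x = -4


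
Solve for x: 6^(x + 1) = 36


Express both sides with the same base.
36 = 6^2
Since the bases match, equate exponents: x + 1 = 2
So x = 2 - (1) = 1

x = 1


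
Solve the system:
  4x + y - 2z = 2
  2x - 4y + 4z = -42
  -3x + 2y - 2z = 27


Using Cramer's rule. Expand each determinant along the first row.
D  = 4*[(-4)*(-2) - 4*2] - 1*[2*(-2) - 4*(-3)] + (-2)*[2*2 - (-4)*(-3)]
  = 4*(0) - 1*(8) + (-2)*(-8) = 8
Dx = 2*[(-4)*(-2) - 4*2] - 1*[(-42)*(-2) - 4*27] + (-2)*[(-42)*2 - (-4)*27]
  = 2*(0) - 1*(-24) + (-2)*(24) = -24
Dy = 4*[(-42)*(-2) - 4*27] - 2*[2*(-2) - 4*(-3)] + (-2)*[2*27 - (-42)*(-3)]
  = 4*(-24) - 2*(8) + (-2)*(-72) = 32
Dz = 4*[(-4)*27 - (-42)*2] - 1*[2*27 - (-42)*(-3)] + 2*[2*2 - (-4)*(-3)]
  = 4*(-24) - 1*(-72) + 2*(-8) = -40
x = Dx/D = -24/8 = -3, y = Dy/D = 32/8 = 4, z = Dz/D = -40/8 = -5
Check eq1: (4)(-3) + (1)(4) + (-2)(-5) = 2 = 2 ✓
Check eq2: (2)(-3) + (-4)(4) + (4)(-5) = -42 = -42 ✓
Check eq3: (-3)(-3) + (2)(4) + (-2)(-5) = 27 = 27 ✓

x = -3, y = 4, z = -5


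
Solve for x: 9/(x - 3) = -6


Multiply both sides by (x - 3): 9 = -6(x - 3)
Distribute: 9 = -6x + 18
-6x = 9 - 18 = -9
x = 3/2

x = 3/2


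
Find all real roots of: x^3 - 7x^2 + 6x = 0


The constant term is 0, so x = 0 is a root. Factor out x:
  x(x^2 - 7x + 6) = 0
Solve the quadratic x^2 - 7x + 6 = 0: discriminant = (-7)^2 - 4(1)(6) = 49 - 24 = 25.
sqrt(25) = 5, so x = (7 ± 5)/2: x = 6 or x = 1.

x = 0, x = 1, x = 6


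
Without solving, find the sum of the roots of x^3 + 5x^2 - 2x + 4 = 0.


By Vieta's formulas for x^3 + bx^2 + cx + d = 0:
  r1 + r2 + r3 = -b/a = -5
  r1*r2 + r1*r3 + r2*r3 = c/a = -2
  r1*r2*r3 = -d/a = -4


Sum = -5


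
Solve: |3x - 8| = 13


An absolute value equation |expr| = 13 gives two cases:
Case 1: 3x - 8 = 13
  3x = 21, so x = 7
Case 2: 3x - 8 = -13
  3x = -5, so x = -5/3

x = -5/3, x = 7


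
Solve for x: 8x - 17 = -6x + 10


Starting with: 8x - 17 = -6x + 10
Move all x terms to left: (8 + 6)x = 10 + 17
Simplify: 14x = 27
Divide both sides by 14: x = 27/14

x = 27/14


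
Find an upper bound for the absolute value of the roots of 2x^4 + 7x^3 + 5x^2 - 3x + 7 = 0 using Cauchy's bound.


Cauchy's bound: all roots r satisfy |r| <= 1 + max(|a_i/a_n|) for i = 0,...,n-1
where a_n is the leading coefficient.

Coefficients: [2, 7, 5, -3, 7]
Leading coefficient a_n = 2
Ratios |a_i/a_n|: 7/2, 5/2, 3/2, 7/2
Maximum ratio: 7/2
Cauchy's bound: |r| <= 1 + 7/2 = 9/2

Upper bound = 9/2


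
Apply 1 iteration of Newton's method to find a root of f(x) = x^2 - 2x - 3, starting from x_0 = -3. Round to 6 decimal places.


Newton's method: x_(n+1) = x_n - f(x_n)/f'(x_n)
f(x) = x^2 - 2x - 3
f'(x) = 2x - 2

Iteration 1:
  f(-3.000000) = 12.000000
  f'(-3.000000) = -8.000000
  x_1 = -3.000000 - (12.000000)/(-8.000000) = -1.500000

x_1 = -1.500000


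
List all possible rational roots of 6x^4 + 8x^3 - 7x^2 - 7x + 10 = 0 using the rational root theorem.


Rational root theorem: possible roots are ±p/q where:
  p divides the constant term (10): p ∈ {1, 2, 5, 10}
  q divides the leading coefficient (6): q ∈ {1, 2, 3, 6}

All possible rational roots: -10, -5, -10/3, -5/2, -2, -5/3, -1, -5/6, -2/3, -1/2, -1/3, -1/6, 1/6, 1/3, 1/2, 2/3, 5/6, 1, 5/3, 2, 5/2, 10/3, 5, 10

-10, -5, -10/3, -5/2, -2, -5/3, -1, -5/6, -2/3, -1/2, -1/3, -1/6, 1/6, 1/3, 1/2, 2/3, 5/6, 1, 5/3, 2, 5/2, 10/3, 5, 10


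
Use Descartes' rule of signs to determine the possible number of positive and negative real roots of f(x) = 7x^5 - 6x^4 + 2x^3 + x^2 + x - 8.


Descartes' rule of signs:

For positive roots, count sign changes in f(x) = 7x^5 - 6x^4 + 2x^3 + x^2 + x - 8:
Signs of coefficients: +, -, +, +, +, -
Number of sign changes: 3
Possible positive real roots: 3, 1

For negative roots, examine f(-x) = -7x^5 - 6x^4 - 2x^3 + x^2 - x - 8:
Signs of coefficients: -, -, -, +, -, -
Number of sign changes: 2
Possible negative real roots: 2, 0

Positive roots: 3 or 1; Negative roots: 2 or 0


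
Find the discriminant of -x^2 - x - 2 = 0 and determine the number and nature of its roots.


For ax^2 + bx + c = 0, discriminant D = b^2 - 4ac
Here a = -1, b = -1, c = -2
D = (-1)^2 - 4(-1)(-2) = 1 - 8 = -7

D = -7 < 0
The equation has no real roots (2 complex conjugate roots).

Discriminant = -7, no real roots (2 complex conjugate roots)


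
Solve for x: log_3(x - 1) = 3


Convert to exponential form: x - 1 = 3^3 = 27
x = 27 + 1 = 28
Check: log_3(28 - 1) = log_3(27) = log_3(27) = 3 ✓

x = 28


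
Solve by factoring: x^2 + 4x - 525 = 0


We need two numbers that multiply to -525 and add to 4.
Those numbers are 25 and -21 (since 25 * (-21) = -525 and 25 + (-21) = 4).
So x^2 + 4x - 525 = (x + 25)(x - 21) = 0
Setting each factor to zero: x = -25 or x = 21

x = -25, x = 21


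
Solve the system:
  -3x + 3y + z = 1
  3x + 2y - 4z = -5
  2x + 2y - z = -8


Using Cramer's rule. Expand each determinant along the first row.
D  = (-3)*[2*(-1) - (-4)*2] - 3*[3*(-1) - (-4)*2] + 1*[3*2 - 2*2]
  = (-3)*(6) - 3*(5) + 1*(2) = -31
Dx = 1*[2*(-1) - (-4)*2] - 3*[(-5)*(-1) - (-4)*(-8)] + 1*[(-5)*2 - 2*(-8)]
  = 1*(6) - 3*(-27) + 1*(6) = 93
Dy = (-3)*[(-5)*(-1) - (-4)*(-8)] - 1*[3*(-1) - (-4)*2] + 1*[3*(-8) - (-5)*2]
  = (-3)*(-27) - 1*(5) + 1*(-14) = 62
Dz = (-3)*[2*(-8) - (-5)*2] - 3*[3*(-8) - (-5)*2] + 1*[3*2 - 2*2]
  = (-3)*(-6) - 3*(-14) + 1*(2) = 62
x = Dx/D = 93/-31 = -3, y = Dy/D = 62/-31 = -2, z = Dz/D = 62/-31 = -2
Check eq1: (-3)(-3) + (3)(-2) + (1)(-2) = 1 = 1 ✓
Check eq2: (3)(-3) + (2)(-2) + (-4)(-2) = -5 = -5 ✓
Check eq3: (2)(-3) + (2)(-2) + (-1)(-2) = -8 = -8 ✓

x = -3, y = -2, z = -2


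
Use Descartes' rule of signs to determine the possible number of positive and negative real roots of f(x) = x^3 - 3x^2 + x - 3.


Descartes' rule of signs:

For positive roots, count sign changes in f(x) = x^3 - 3x^2 + x - 3:
Signs of coefficients: +, -, +, -
Number of sign changes: 3
Possible positive real roots: 3, 1

For negative roots, examine f(-x) = -x^3 - 3x^2 - x - 3:
Signs of coefficients: -, -, -, -
Number of sign changes: 0
Possible negative real roots: 0

Positive roots: 3 or 1; Negative roots: 0


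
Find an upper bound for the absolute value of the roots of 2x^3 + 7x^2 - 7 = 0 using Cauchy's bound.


Cauchy's bound: all roots r satisfy |r| <= 1 + max(|a_i/a_n|) for i = 0,...,n-1
where a_n is the leading coefficient.

Coefficients: [2, 7, 0, -7]
Leading coefficient a_n = 2
Ratios |a_i/a_n|: 7/2, 0, 7/2
Maximum ratio: 7/2
Cauchy's bound: |r| <= 1 + 7/2 = 9/2

Upper bound = 9/2


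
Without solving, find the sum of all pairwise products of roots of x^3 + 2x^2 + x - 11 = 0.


By Vieta's formulas for x^3 + bx^2 + cx + d = 0:
  r1 + r2 + r3 = -b/a = -2
  r1*r2 + r1*r3 + r2*r3 = c/a = 1
  r1*r2*r3 = -d/a = 11


Sum of pairwise products = 1


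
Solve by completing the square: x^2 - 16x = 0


Start: x^2 - 16x + 0 = 0
Move constant: x^2 - 16x = 0
Half of -16 is -8, squared is 64
Add 64 to both sides: x^2 - 16x + 64 = 64
(x - 8)^2 = 64
x - 8 = ±8
x = 8 + 8 = 16 or x = 8 - 8 = 0

x = 0, x = 16


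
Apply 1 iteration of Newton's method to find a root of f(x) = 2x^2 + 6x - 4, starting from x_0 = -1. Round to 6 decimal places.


Newton's method: x_(n+1) = x_n - f(x_n)/f'(x_n)
f(x) = 2x^2 + 6x - 4
f'(x) = 4x + 6

Iteration 1:
  f(-1.000000) = -8.000000
  f'(-1.000000) = 2.000000
  x_1 = -1.000000 - (-8.000000)/(2.000000) = 3.000000

x_1 = 3.000000


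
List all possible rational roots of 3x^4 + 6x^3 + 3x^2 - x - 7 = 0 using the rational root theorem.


Rational root theorem: possible roots are ±p/q where:
  p divides the constant term (-7): p ∈ {1, 7}
  q divides the leading coefficient (3): q ∈ {1, 3}

All possible rational roots: -7, -7/3, -1, -1/3, 1/3, 1, 7/3, 7

-7, -7/3, -1, -1/3, 1/3, 1, 7/3, 7


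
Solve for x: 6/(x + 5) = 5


Multiply both sides by (x + 5): 6 = 5(x + 5)
Distribute: 6 = 5x + 25
5x = 6 - 25 = -19
x = -19/5

x = -19/5


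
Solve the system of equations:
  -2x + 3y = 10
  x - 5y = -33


Using Cramer's rule:
Determinant D = (-2)(-5) - (1)(3) = 10 - 3 = 7
Dx = (10)(-5) - (-33)(3) = -50 + 99 = 49
Dy = (-2)(-33) - (1)(10) = 66 - 10 = 56
x = Dx/D = 49/7 = 7
y = Dy/D = 56/7 = 8

x = 7, y = 8


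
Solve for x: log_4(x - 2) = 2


Convert to exponential form: x - 2 = 4^2 = 16
x = 16 + 2 = 18
Check: log_4(18 - 2) = log_4(16) = log_4(16) = 2 ✓

x = 18


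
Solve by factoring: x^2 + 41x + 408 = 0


We need two numbers that multiply to 408 and add to 41.
Those numbers are 17 and 24 (since 17 * 24 = 408 and 17 + 24 = 41).
So x^2 + 41x + 408 = (x + 17)(x + 24) = 0
Setting each factor to zero: x = -17 or x = -24

x = -24, x = -17


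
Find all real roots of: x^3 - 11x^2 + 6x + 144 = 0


Let p(x) = x^3 - 11x^2 + 6x + 144. By the rational root theorem (leading coefficient 1), any rational root is an integer divisor of 144: try ±1, ±2, ... in turn.
Test x = 1: value = 140 ≠ 0.
Test x = -1: value = 126 ≠ 0.
Test x = 2: value = 120 ≠ 0.
Test x = -2: value = 80 ≠ 0.
Test x = 3: value = 90 ≠ 0.
Test x = -3: value = 0 ✓, so (x + 3) is a factor.
Synthetic division by (x + 3): bring down 1; 1(-3) - 11 = -14; (-14)(-3) + 6 = 48; 48(-3) + 144 = 0 → quotient x^2 - 14x + 48, remainder 0.
Solve the quadratic x^2 - 14x + 48 = 0: discriminant = (-14)^2 - 4(1)(48) = 196 - 192 = 4.
sqrt(4) = 2, so x = (14 ± 2)/2: x = 8 or x = 6.

x = -3, x = 6, x = 8


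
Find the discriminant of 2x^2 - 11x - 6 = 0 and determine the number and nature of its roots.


For ax^2 + bx + c = 0, discriminant D = b^2 - 4ac
Here a = 2, b = -11, c = -6
D = (-11)^2 - 4(2)(-6) = 121 + 48 = 169

D = 169 > 0 and is a perfect square (sqrt = 13)
The equation has 2 distinct real rational roots.

Discriminant = 169, 2 distinct real rational roots


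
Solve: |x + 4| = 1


An absolute value equation |expr| = 1 gives two cases:
Case 1: x + 4 = 1
  x = -3, so x = -3
Case 2: x + 4 = -1
  x = -5, so x = -5

x = -5, x = -3


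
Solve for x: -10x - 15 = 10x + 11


Starting with: -10x - 15 = 10x + 11
Move all x terms to left: (-10 - 10)x = 11 + 15
Simplify: -20x = 26
Divide both sides by -20: x = -13/10

x = -13/10


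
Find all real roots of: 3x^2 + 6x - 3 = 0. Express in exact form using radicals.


Using the quadratic formula: x = (-b ± sqrt(b^2 - 4ac)) / (2a)
Here a = 3, b = 6, c = -3
Discriminant = b^2 - 4ac = 6^2 - 4(3)(-3) = 36 + 36 = 72
Since discriminant = 72 > 0, there are two real roots.
x = (-6 ± 6*sqrt(2)) / 6
Simplifying: x = -1 ± sqrt(2)
Numerically: x ≈ 0.4142 or x ≈ -2.4142

x = -1 + sqrt(2) or x = -1 - sqrt(2)


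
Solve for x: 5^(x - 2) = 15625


Express both sides with the same base.
15625 = 5^6
Since the bases match, equate exponents: x - 2 = 6
So x = 6 - (-2) = 8

x = 8


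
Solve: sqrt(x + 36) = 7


Square both sides: x + 36 = 7^2 = 49
x = 49 - 36 = 13
x = 13
Check: sqrt(1*13 + 36) = sqrt(49) = 7 ✓

x = 13


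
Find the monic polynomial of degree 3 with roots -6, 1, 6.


A monic polynomial with roots -6, 1, 6 is:
p(x) = (x + 6)(x - 1)(x - 6)
After multiplying by (x + 6): x + 6
After multiplying by (x - 1): x^2 + 5x - 6
After multiplying by (x - 6): x^3 - x^2 - 36x + 36

x^3 - x^2 - 36x + 36


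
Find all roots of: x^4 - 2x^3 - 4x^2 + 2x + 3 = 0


Let p(x) = x^4 - 2x^3 - 4x^2 + 2x + 3. By the rational root theorem (leading coefficient 1), any rational root is an integer divisor of 3: try ±1, ±2, ... in turn.
Test x = 1: value = 0 ✓, so (x - 1) is a factor.
Synthetic division by (x - 1): bring down 1; 1(1) - 2 = -1; (-1)(1) - 4 = -5; (-5)(1) + 2 = -3; (-3)(1) + 3 = 0 → quotient x^3 - x^2 - 5x - 3, remainder 0.
Continue with the quotient x^3 - x^2 - 5x - 3 (candidates must divide 3; re-test x = 1 first in case it repeats).
Test x = 1: value = -8 ≠ 0.
Test x = -1: value = 0 ✓, so (x + 1) is a factor.
Synthetic division by (x + 1): bring down 1; 1(-1) - 1 = -2; (-2)(-1) - 5 = -3; (-3)(-1) - 3 = 0 → quotient x^2 - 2x - 3, remainder 0.
Solve the quadratic x^2 - 2x - 3 = 0: discriminant = (-2)^2 - 4(1)(-3) = 4 + 12 = 16.
sqrt(16) = 4, so x = (2 ± 4)/2: x = 3 or x = -1.
Collecting all roots found:

x = -1 (multiplicity 2), x = 1, x = 3


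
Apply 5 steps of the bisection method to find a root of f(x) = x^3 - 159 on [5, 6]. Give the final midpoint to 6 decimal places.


f(x) = x^3 - 159
f(5) = -34 < 0
f(6) = 57 > 0

Step 1: midpoint = (5.000000 + 6.000000)/2 = 5.500000
  f(5.500000) = 7.375000
  f(mid) > 0, so root is in [5.000000, 5.500000]

Step 2: midpoint = (5.000000 + 5.500000)/2 = 5.250000
  f(5.250000) = -14.296875
  f(mid) < 0, so root is in [5.250000, 5.500000]

Step 3: midpoint = (5.250000 + 5.500000)/2 = 5.375000
  f(5.375000) = -3.712891
  f(mid) < 0, so root is in [5.375000, 5.500000]

Step 4: midpoint = (5.375000 + 5.500000)/2 = 5.437500
  f(5.437500) = 1.767334
  f(mid) > 0, so root is in [5.375000, 5.437500]

Step 5: midpoint = (5.375000 + 5.437500)/2 = 5.406250
  f(5.406250) = -0.988617
  f(mid) < 0, so root is in [5.406250, 5.437500]

midpoint = 5.406250


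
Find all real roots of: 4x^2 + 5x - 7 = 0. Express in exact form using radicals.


Using the quadratic formula: x = (-b ± sqrt(b^2 - 4ac)) / (2a)
Here a = 4, b = 5, c = -7
Discriminant = b^2 - 4ac = 5^2 - 4(4)(-7) = 25 + 112 = 137
Since discriminant = 137 > 0, there are two real roots.
x = (-5 ± sqrt(137)) / 8
Numerically: x ≈ 0.8381 or x ≈ -2.0881

x = (-5 + sqrt(137)) / 8 or x = (-5 - sqrt(137)) / 8


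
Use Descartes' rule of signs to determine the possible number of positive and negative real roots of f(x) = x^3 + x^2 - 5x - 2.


Descartes' rule of signs:

For positive roots, count sign changes in f(x) = x^3 + x^2 - 5x - 2:
Signs of coefficients: +, +, -, -
Number of sign changes: 1
Possible positive real roots: 1

For negative roots, examine f(-x) = -x^3 + x^2 + 5x - 2:
Signs of coefficients: -, +, +, -
Number of sign changes: 2
Possible negative real roots: 2, 0

Positive roots: 1; Negative roots: 2 or 0


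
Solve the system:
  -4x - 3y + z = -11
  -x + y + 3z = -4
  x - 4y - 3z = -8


Using Cramer's rule. Expand each determinant along the first row.
D  = (-4)*[1*(-3) - 3*(-4)] - (-3)*[(-1)*(-3) - 3*1] + 1*[(-1)*(-4) - 1*1]
  = (-4)*(9) - (-3)*(0) + 1*(3) = -33
Dx = (-11)*[1*(-3) - 3*(-4)] - (-3)*[(-4)*(-3) - 3*(-8)] + 1*[(-4)*(-4) - 1*(-8)]
  = (-11)*(9) - (-3)*(36) + 1*(24) = 33
Dy = (-4)*[(-4)*(-3) - 3*(-8)] - (-11)*[(-1)*(-3) - 3*1] + 1*[(-1)*(-8) - (-4)*1]
  = (-4)*(36) - (-11)*(0) + 1*(12) = -132
Dz = (-4)*[1*(-8) - (-4)*(-4)] - (-3)*[(-1)*(-8) - (-4)*1] + (-11)*[(-1)*(-4) - 1*1]
  = (-4)*(-24) - (-3)*(12) + (-11)*(3) = 99
x = Dx/D = 33/-33 = -1, y = Dy/D = -132/-33 = 4, z = Dz/D = 99/-33 = -3
Check eq1: (-4)(-1) + (-3)(4) + (1)(-3) = -11 = -11 ✓
Check eq2: (-1)(-1) + (1)(4) + (3)(-3) = -4 = -4 ✓
Check eq3: (1)(-1) + (-4)(4) + (-3)(-3) = -8 = -8 ✓

x = -1, y = 4, z = -3


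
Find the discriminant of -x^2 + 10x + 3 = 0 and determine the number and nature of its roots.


For ax^2 + bx + c = 0, discriminant D = b^2 - 4ac
Here a = -1, b = 10, c = 3
D = (10)^2 - 4(-1)(3) = 100 + 12 = 112

D = 112 > 0 but not a perfect square
The equation has 2 distinct real irrational roots.

Discriminant = 112, 2 distinct real irrational roots


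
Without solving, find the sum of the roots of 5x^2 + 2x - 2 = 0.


By Vieta's formulas for ax^2 + bx + c = 0:
  Sum of roots = -b/a
  Product of roots = c/a

Here a = 5, b = 2, c = -2
Sum = -(2)/5 = -2/5
Product = -2/5 = -2/5

Sum = -2/5


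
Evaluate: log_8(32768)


We need the exponent such that 8^? = 32768
8^5 = 32768
Therefore log_8(32768) = 5

5


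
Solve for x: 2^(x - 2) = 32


Express both sides with the same base.
32 = 2^5
Since the bases match, equate exponents: x - 2 = 5
So x = 5 - (-2) = 7

x = 7


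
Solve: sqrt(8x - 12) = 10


Square both sides: 8x - 12 = 10^2 = 100
8x = 100 + 12 = 112
x = 14
Check: sqrt(8*14 - 12) = sqrt(100) = 10 ✓

x = 14


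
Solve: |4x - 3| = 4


An absolute value equation |expr| = 4 gives two cases:
Case 1: 4x - 3 = 4
  4x = 7, so x = 7/4
Case 2: 4x - 3 = -4
  4x = -1, so x = -1/4

x = -1/4, x = 7/4


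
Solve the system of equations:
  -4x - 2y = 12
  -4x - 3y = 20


Using Cramer's rule:
Determinant D = (-4)(-3) - (-4)(-2) = 12 - 8 = 4
Dx = (12)(-3) - (20)(-2) = -36 + 40 = 4
Dy = (-4)(20) - (-4)(12) = -80 + 48 = -32
x = Dx/D = 4/4 = 1
y = Dy/D = -32/4 = -8

x = 1, y = -8


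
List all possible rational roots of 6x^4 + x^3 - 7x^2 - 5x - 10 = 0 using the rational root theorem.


Rational root theorem: possible roots are ±p/q where:
  p divides the constant term (-10): p ∈ {1, 2, 5, 10}
  q divides the leading coefficient (6): q ∈ {1, 2, 3, 6}

All possible rational roots: -10, -5, -10/3, -5/2, -2, -5/3, -1, -5/6, -2/3, -1/2, -1/3, -1/6, 1/6, 1/3, 1/2, 2/3, 5/6, 1, 5/3, 2, 5/2, 10/3, 5, 10

-10, -5, -10/3, -5/2, -2, -5/3, -1, -5/6, -2/3, -1/2, -1/3, -1/6, 1/6, 1/3, 1/2, 2/3, 5/6, 1, 5/3, 2, 5/2, 10/3, 5, 10


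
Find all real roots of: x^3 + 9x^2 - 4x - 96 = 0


Let p(x) = x^3 + 9x^2 - 4x - 96. By the rational root theorem (leading coefficient 1), any rational root is an integer divisor of 96: try ±1, ±2, ... in turn.
Test x = 1: value = -90 ≠ 0.
Test x = -1: value = -84 ≠ 0.
Test x = 2: value = -60 ≠ 0.
Test x = -2: value = -60 ≠ 0.
Test x = 3: value = 0 ✓, so (x - 3) is a factor.
Synthetic division by (x - 3): bring down 1; 1(3) + 9 = 12; 12(3) - 4 = 32; 32(3) - 96 = 0 → quotient x^2 + 12x + 32, remainder 0.
Solve the quadratic x^2 + 12x + 32 = 0: discriminant = 12^2 - 4(1)(32) = 144 - 128 = 16.
sqrt(16) = 4, so x = (-12 ± 4)/2: x = -4 or x = -8.

x = -8, x = -4, x = 3


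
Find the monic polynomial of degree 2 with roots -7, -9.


A monic polynomial with roots -7, -9 is:
p(x) = (x + 7)(x + 9)
After multiplying by (x + 7): x + 7
After multiplying by (x + 9): x^2 + 16x + 63

x^2 + 16x + 63


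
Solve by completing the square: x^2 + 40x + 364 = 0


Start: x^2 + 40x + 364 = 0
Move constant: x^2 + 40x = -364
Half of 40 is 20, squared is 400
Add 400 to both sides: x^2 + 40x + 400 = 36
(x + 20)^2 = 36
x + 20 = ±6
x = -20 + 6 = -14 or x = -20 - 6 = -26

x = -26, x = -14


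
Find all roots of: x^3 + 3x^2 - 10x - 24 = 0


Let p(x) = x^3 + 3x^2 - 10x - 24. By the rational root theorem (leading coefficient 1), any rational root is an integer divisor of 24: try ±1, ±2, ... in turn.
Test x = 1: value = -30 ≠ 0.
Test x = -1: value = -12 ≠ 0.
Test x = 2: value = -24 ≠ 0.
Test x = -2: value = 0 ✓, so (x + 2) is a factor.
Synthetic division by (x + 2): bring down 1; 1(-2) + 3 = 1; 1(-2) - 10 = -12; (-12)(-2) - 24 = 0 → quotient x^2 + x - 12, remainder 0.
Solve the quadratic x^2 + x - 12 = 0: discriminant = 1^2 - 4(1)(-12) = 1 + 48 = 49.
sqrt(49) = 7, so x = (-1 ± 7)/2: x = 3 or x = -4.
Collecting all roots found:

x = -4, x = -2, x = 3


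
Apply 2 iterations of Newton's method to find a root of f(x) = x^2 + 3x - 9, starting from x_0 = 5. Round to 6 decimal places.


Newton's method: x_(n+1) = x_n - f(x_n)/f'(x_n)
f(x) = x^2 + 3x - 9
f'(x) = 2x + 3

Iteration 1:
  f(5.000000) = 31.000000
  f'(5.000000) = 13.000000
  x_1 = 5.000000 - (31.000000)/(13.000000) = 2.615385

Iteration 2:
  f(2.615385) = 5.686391
  f'(2.615385) = 8.230769
  x_2 = 2.615385 - (5.686391)/(8.230769) = 1.924515

x_2 = 1.924515


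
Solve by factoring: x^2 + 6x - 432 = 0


We need two numbers that multiply to -432 and add to 6.
Those numbers are 24 and -18 (since 24 * (-18) = -432 and 24 + (-18) = 6).
So x^2 + 6x - 432 = (x + 24)(x - 18) = 0
Setting each factor to zero: x = -24 or x = 18

x = -24, x = 18


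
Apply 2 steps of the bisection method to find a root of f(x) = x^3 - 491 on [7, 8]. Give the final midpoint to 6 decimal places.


f(x) = x^3 - 491
f(7) = -148 < 0
f(8) = 21 > 0

Step 1: midpoint = (7.000000 + 8.000000)/2 = 7.500000
  f(7.500000) = -69.125000
  f(mid) < 0, so root is in [7.500000, 8.000000]

Step 2: midpoint = (7.500000 + 8.000000)/2 = 7.750000
  f(7.750000) = -25.515625
  f(mid) < 0, so root is in [7.750000, 8.000000]

midpoint = 7.750000


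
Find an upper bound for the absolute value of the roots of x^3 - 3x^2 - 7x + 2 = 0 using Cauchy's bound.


Cauchy's bound: all roots r satisfy |r| <= 1 + max(|a_i/a_n|) for i = 0,...,n-1
where a_n is the leading coefficient.

Coefficients: [1, -3, -7, 2]
Leading coefficient a_n = 1
Ratios |a_i/a_n|: 3, 7, 2
Maximum ratio: 7
Cauchy's bound: |r| <= 1 + 7 = 8

Upper bound = 8


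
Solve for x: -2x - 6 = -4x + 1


Starting with: -2x - 6 = -4x + 1
Move all x terms to left: (-2 + 4)x = 1 + 6
Simplify: 2x = 7
Divide both sides by 2: x = 7/2

x = 7/2


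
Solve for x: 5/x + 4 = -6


Subtract 4 from both sides: 5/x = -10
Multiply both sides by x: 5 = -10 * x
Divide by -10: x = -1/2

x = -1/2


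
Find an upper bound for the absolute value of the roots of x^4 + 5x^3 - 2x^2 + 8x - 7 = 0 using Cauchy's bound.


Cauchy's bound: all roots r satisfy |r| <= 1 + max(|a_i/a_n|) for i = 0,...,n-1
where a_n is the leading coefficient.

Coefficients: [1, 5, -2, 8, -7]
Leading coefficient a_n = 1
Ratios |a_i/a_n|: 5, 2, 8, 7
Maximum ratio: 8
Cauchy's bound: |r| <= 1 + 8 = 9

Upper bound = 9


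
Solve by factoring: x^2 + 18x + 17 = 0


We need two numbers that multiply to 17 and add to 18.
Those numbers are 17 and 1 (since 17 * 1 = 17 and 17 + 1 = 18).
So x^2 + 18x + 17 = (x + 17)(x + 1) = 0
Setting each factor to zero: x = -17 or x = -1

x = -17, x = -1


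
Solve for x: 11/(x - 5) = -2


Multiply both sides by (x - 5): 11 = -2(x - 5)
Distribute: 11 = -2x + 10
-2x = 11 - 10 = 1
x = -1/2

x = -1/2


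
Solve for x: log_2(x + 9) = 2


Convert to exponential form: x + 9 = 2^2 = 4
x = 4 - 9 = -5
Check: log_2(-5 + 9) = log_2(4) = log_2(4) = 2 ✓

x = -5


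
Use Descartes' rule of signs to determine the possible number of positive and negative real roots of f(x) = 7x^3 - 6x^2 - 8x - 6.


Descartes' rule of signs:

For positive roots, count sign changes in f(x) = 7x^3 - 6x^2 - 8x - 6:
Signs of coefficients: +, -, -, -
Number of sign changes: 1
Possible positive real roots: 1

For negative roots, examine f(-x) = -7x^3 - 6x^2 + 8x - 6:
Signs of coefficients: -, -, +, -
Number of sign changes: 2
Possible negative real roots: 2, 0

Positive roots: 1; Negative roots: 2 or 0


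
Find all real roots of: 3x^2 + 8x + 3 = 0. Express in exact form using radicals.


Using the quadratic formula: x = (-b ± sqrt(b^2 - 4ac)) / (2a)
Here a = 3, b = 8, c = 3
Discriminant = b^2 - 4ac = 8^2 - 4(3)(3) = 64 - 36 = 28
Since discriminant = 28 > 0, there are two real roots.
x = (-8 ± 2*sqrt(7)) / 6
Simplifying: x = (-4 ± sqrt(7)) / 3
Numerically: x ≈ -0.4514 or x ≈ -2.2153

x = (-4 + sqrt(7)) / 3 or x = (-4 - sqrt(7)) / 3


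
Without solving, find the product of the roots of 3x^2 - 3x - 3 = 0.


By Vieta's formulas for ax^2 + bx + c = 0:
  Sum of roots = -b/a
  Product of roots = c/a

Here a = 3, b = -3, c = -3
Sum = -(-3)/3 = 1
Product = -3/3 = -1

Product = -1


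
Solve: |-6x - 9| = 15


An absolute value equation |expr| = 15 gives two cases:
Case 1: -6x - 9 = 15
  -6x = 24, so x = -4
Case 2: -6x - 9 = -15
  -6x = -6, so x = 1

x = -4, x = 1


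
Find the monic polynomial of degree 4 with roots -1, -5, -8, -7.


A monic polynomial with roots -1, -5, -8, -7 is:
p(x) = (x + 1)(x + 5)(x + 8)(x + 7)
After multiplying by (x + 1): x + 1
After multiplying by (x + 5): x^2 + 6x + 5
After multiplying by (x + 8): x^3 + 14x^2 + 53x + 40
After multiplying by (x + 7): x^4 + 21x^3 + 151x^2 + 411x + 280

x^4 + 21x^3 + 151x^2 + 411x + 280


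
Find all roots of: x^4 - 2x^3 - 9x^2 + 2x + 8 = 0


Let p(x) = x^4 - 2x^3 - 9x^2 + 2x + 8. By the rational root theorem (leading coefficient 1), any rational root is an integer divisor of 8: try ±1, ±2, ... in turn.
Test x = 1: value = 0 ✓, so (x - 1) is a factor.
Synthetic division by (x - 1): bring down 1; 1(1) - 2 = -1; (-1)(1) - 9 = -10; (-10)(1) + 2 = -8; (-8)(1) + 8 = 0 → quotient x^3 - x^2 - 10x - 8, remainder 0.
Continue with the quotient x^3 - x^2 - 10x - 8 (candidates must divide 8; re-test x = 1 first in case it repeats).
Test x = 1: value = -18 ≠ 0.
Test x = -1: value = 0 ✓, so (x + 1) is a factor.
Synthetic division by (x + 1): bring down 1; 1(-1) - 1 = -2; (-2)(-1) - 10 = -8; (-8)(-1) - 8 = 0 → quotient x^2 - 2x - 8, remainder 0.
Solve the quadratic x^2 - 2x - 8 = 0: discriminant = (-2)^2 - 4(1)(-8) = 4 + 32 = 36.
sqrt(36) = 6, so x = (2 ± 6)/2: x = 4 or x = -2.
Collecting all roots found:

x = -2, x = -1, x = 1, x = 4


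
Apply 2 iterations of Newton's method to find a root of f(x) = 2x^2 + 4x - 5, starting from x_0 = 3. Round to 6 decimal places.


Newton's method: x_(n+1) = x_n - f(x_n)/f'(x_n)
f(x) = 2x^2 + 4x - 5
f'(x) = 4x + 4

Iteration 1:
  f(3.000000) = 25.000000
  f'(3.000000) = 16.000000
  x_1 = 3.000000 - (25.000000)/(16.000000) = 1.437500

Iteration 2:
  f(1.437500) = 4.882812
  f'(1.437500) = 9.750000
  x_2 = 1.437500 - (4.882812)/(9.750000) = 0.936699

x_2 = 0.936699


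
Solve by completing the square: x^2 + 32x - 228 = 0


Start: x^2 + 32x - 228 = 0
Move constant: x^2 + 32x = 228
Half of 32 is 16, squared is 256
Add 256 to both sides: x^2 + 32x + 256 = 484
(x + 16)^2 = 484
x + 16 = ±22
x = -16 + 22 = 6 or x = -16 - 22 = -38

x = -38, x = 6
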